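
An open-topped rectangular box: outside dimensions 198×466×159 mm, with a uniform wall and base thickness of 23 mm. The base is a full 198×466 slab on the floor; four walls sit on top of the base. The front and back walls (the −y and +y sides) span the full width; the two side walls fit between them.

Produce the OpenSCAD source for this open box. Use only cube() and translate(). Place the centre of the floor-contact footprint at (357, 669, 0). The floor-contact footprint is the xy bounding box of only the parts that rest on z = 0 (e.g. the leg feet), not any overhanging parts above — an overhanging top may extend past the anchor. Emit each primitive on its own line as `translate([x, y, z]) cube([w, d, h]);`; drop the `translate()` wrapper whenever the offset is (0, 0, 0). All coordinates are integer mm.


translate([258, 436, 0]) cube([198, 466, 23]);
translate([258, 436, 23]) cube([198, 23, 136]);
translate([258, 879, 23]) cube([198, 23, 136]);
translate([258, 459, 23]) cube([23, 420, 136]);
translate([433, 459, 23]) cube([23, 420, 136]);


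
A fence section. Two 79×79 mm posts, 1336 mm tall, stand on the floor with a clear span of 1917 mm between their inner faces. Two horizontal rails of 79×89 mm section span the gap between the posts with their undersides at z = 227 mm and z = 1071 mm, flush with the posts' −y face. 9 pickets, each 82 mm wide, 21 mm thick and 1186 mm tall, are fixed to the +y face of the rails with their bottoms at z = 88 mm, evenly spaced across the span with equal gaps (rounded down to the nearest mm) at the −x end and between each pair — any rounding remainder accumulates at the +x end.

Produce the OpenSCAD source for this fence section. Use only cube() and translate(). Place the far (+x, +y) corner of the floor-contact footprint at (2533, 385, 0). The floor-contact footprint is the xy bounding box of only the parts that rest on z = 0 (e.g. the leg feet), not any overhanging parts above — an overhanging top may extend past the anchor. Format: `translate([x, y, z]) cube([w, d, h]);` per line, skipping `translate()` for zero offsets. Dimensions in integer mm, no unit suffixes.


translate([458, 306, 0]) cube([79, 79, 1336]);
translate([2454, 306, 0]) cube([79, 79, 1336]);
translate([537, 306, 227]) cube([1917, 79, 89]);
translate([537, 306, 1071]) cube([1917, 79, 89]);
translate([654, 385, 88]) cube([82, 21, 1186]);
translate([853, 385, 88]) cube([82, 21, 1186]);
translate([1052, 385, 88]) cube([82, 21, 1186]);
translate([1251, 385, 88]) cube([82, 21, 1186]);
translate([1450, 385, 88]) cube([82, 21, 1186]);
translate([1649, 385, 88]) cube([82, 21, 1186]);
translate([1848, 385, 88]) cube([82, 21, 1186]);
translate([2047, 385, 88]) cube([82, 21, 1186]);
translate([2246, 385, 88]) cube([82, 21, 1186]);


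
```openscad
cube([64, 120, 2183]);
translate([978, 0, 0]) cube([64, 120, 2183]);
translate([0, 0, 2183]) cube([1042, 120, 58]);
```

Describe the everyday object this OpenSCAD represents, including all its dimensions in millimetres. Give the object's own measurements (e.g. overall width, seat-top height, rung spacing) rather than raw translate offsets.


A door frame. The clear opening is 914 mm wide and 2183 mm high. Two 64 mm wide jambs, 120 mm deep, stand either side of the opening from the floor to the top of the opening. A 58 mm thick head sits across the top of both jambs, spanning the full outside width of the frame.


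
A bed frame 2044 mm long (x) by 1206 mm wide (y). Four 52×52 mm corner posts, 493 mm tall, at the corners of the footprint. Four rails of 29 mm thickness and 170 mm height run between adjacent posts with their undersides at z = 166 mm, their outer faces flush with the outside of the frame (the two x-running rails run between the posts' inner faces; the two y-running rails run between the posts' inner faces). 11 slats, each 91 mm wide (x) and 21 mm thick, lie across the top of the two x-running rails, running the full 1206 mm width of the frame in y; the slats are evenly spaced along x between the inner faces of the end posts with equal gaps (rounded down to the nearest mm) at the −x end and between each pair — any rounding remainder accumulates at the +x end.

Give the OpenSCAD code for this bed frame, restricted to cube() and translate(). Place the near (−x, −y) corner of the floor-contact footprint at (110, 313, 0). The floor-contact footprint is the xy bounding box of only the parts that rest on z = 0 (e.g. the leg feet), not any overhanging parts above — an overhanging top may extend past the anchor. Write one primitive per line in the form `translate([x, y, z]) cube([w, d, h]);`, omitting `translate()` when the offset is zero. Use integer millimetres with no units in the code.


translate([110, 313, 0]) cube([52, 52, 493]);
translate([110, 1467, 0]) cube([52, 52, 493]);
translate([2102, 313, 0]) cube([52, 52, 493]);
translate([2102, 1467, 0]) cube([52, 52, 493]);
translate([162, 313, 166]) cube([1940, 29, 170]);
translate([162, 1490, 166]) cube([1940, 29, 170]);
translate([110, 365, 166]) cube([29, 1102, 170]);
translate([2125, 365, 166]) cube([29, 1102, 170]);
translate([240, 313, 336]) cube([91, 1206, 21]);
translate([409, 313, 336]) cube([91, 1206, 21]);
translate([578, 313, 336]) cube([91, 1206, 21]);
translate([747, 313, 336]) cube([91, 1206, 21]);
translate([916, 313, 336]) cube([91, 1206, 21]);
translate([1085, 313, 336]) cube([91, 1206, 21]);
translate([1254, 313, 336]) cube([91, 1206, 21]);
translate([1423, 313, 336]) cube([91, 1206, 21]);
translate([1592, 313, 336]) cube([91, 1206, 21]);
translate([1761, 313, 336]) cube([91, 1206, 21]);
translate([1930, 313, 336]) cube([91, 1206, 21]);


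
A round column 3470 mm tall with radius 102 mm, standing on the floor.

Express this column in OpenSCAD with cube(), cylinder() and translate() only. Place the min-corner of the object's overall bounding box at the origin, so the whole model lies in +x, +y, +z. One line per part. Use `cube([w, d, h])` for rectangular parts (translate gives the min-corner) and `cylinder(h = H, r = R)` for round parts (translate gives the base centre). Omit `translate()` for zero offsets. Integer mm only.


translate([102, 102, 0]) cylinder(h = 3470, r = 102);


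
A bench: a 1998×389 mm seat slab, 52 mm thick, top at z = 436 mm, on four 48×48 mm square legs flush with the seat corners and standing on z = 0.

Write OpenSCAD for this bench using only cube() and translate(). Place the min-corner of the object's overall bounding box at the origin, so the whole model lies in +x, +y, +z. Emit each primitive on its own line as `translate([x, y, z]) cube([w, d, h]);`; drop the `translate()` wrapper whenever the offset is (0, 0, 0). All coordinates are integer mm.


translate([0, 0, 384]) cube([1998, 389, 52]);
cube([48, 48, 384]);
translate([0, 341, 0]) cube([48, 48, 384]);
translate([1950, 0, 0]) cube([48, 48, 384]);
translate([1950, 341, 0]) cube([48, 48, 384]);


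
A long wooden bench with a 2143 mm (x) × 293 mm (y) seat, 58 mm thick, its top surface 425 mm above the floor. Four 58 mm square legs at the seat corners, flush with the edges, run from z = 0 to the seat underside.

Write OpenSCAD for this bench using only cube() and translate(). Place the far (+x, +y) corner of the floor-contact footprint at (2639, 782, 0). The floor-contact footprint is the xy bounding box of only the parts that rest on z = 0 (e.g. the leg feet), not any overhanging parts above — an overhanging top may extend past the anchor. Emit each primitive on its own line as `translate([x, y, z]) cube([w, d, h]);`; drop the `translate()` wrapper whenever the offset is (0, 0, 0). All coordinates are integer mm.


translate([496, 489, 367]) cube([2143, 293, 58]);
translate([496, 489, 0]) cube([58, 58, 367]);
translate([496, 724, 0]) cube([58, 58, 367]);
translate([2581, 489, 0]) cube([58, 58, 367]);
translate([2581, 724, 0]) cube([58, 58, 367]);


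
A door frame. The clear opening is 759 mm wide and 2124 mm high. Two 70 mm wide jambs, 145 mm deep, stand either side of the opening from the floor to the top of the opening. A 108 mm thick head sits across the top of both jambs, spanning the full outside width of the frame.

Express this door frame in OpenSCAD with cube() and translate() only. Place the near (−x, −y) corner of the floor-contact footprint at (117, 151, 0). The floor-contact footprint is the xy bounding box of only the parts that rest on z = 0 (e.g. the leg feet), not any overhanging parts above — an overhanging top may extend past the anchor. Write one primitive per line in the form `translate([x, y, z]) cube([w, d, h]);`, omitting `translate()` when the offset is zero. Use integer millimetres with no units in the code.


translate([117, 151, 0]) cube([70, 145, 2124]);
translate([946, 151, 0]) cube([70, 145, 2124]);
translate([117, 151, 2124]) cube([899, 145, 108]);


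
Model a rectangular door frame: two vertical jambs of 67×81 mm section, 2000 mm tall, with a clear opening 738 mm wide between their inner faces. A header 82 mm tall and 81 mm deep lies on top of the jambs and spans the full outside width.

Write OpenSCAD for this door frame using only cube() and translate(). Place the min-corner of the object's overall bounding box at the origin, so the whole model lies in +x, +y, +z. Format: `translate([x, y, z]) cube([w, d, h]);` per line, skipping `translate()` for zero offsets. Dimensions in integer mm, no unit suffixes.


cube([67, 81, 2000]);
translate([805, 0, 0]) cube([67, 81, 2000]);
translate([0, 0, 2000]) cube([872, 81, 82]);


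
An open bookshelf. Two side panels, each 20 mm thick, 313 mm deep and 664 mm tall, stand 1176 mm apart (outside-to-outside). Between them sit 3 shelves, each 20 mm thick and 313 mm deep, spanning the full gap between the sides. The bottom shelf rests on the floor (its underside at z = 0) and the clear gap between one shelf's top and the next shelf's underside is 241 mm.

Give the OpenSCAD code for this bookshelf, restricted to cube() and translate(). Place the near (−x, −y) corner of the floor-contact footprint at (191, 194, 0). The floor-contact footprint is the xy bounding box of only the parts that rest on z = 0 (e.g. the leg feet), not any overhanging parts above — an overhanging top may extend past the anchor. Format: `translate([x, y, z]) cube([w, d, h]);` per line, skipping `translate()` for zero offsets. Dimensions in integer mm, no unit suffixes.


translate([191, 194, 0]) cube([20, 313, 664]);
translate([1347, 194, 0]) cube([20, 313, 664]);
translate([211, 194, 0]) cube([1136, 313, 20]);
translate([211, 194, 261]) cube([1136, 313, 20]);
translate([211, 194, 522]) cube([1136, 313, 20]);


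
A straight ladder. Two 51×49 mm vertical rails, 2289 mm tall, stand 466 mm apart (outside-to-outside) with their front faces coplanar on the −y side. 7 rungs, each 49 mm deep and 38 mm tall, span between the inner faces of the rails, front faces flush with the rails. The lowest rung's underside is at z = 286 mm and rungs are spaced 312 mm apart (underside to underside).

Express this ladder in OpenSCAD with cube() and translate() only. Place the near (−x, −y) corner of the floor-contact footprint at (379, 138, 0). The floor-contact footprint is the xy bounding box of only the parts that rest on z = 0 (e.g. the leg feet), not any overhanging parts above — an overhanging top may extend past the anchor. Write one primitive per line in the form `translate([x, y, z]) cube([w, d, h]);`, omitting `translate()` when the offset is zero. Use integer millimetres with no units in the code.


translate([379, 138, 0]) cube([51, 49, 2289]);
translate([794, 138, 0]) cube([51, 49, 2289]);
translate([430, 138, 286]) cube([364, 49, 38]);
translate([430, 138, 598]) cube([364, 49, 38]);
translate([430, 138, 910]) cube([364, 49, 38]);
translate([430, 138, 1222]) cube([364, 49, 38]);
translate([430, 138, 1534]) cube([364, 49, 38]);
translate([430, 138, 1846]) cube([364, 49, 38]);
translate([430, 138, 2158]) cube([364, 49, 38]);


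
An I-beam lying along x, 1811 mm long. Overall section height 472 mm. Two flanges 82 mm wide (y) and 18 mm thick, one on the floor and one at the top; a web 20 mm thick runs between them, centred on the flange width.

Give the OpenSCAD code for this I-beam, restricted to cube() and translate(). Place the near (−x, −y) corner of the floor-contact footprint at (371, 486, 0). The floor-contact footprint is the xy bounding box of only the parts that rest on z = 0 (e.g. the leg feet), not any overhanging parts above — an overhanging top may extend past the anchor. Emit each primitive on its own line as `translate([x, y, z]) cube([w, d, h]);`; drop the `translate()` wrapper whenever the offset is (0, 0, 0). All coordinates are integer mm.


translate([371, 486, 0]) cube([1811, 82, 18]);
translate([371, 517, 18]) cube([1811, 20, 436]);
translate([371, 486, 454]) cube([1811, 82, 18]);


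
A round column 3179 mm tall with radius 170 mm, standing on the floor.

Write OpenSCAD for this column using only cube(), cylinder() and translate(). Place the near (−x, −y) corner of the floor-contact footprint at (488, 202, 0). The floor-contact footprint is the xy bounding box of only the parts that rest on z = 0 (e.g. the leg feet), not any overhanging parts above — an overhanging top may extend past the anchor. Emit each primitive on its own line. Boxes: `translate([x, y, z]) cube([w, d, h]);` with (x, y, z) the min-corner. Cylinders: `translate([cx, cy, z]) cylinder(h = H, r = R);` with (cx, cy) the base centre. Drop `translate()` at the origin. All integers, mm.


translate([658, 372, 0]) cylinder(h = 3179, r = 170);


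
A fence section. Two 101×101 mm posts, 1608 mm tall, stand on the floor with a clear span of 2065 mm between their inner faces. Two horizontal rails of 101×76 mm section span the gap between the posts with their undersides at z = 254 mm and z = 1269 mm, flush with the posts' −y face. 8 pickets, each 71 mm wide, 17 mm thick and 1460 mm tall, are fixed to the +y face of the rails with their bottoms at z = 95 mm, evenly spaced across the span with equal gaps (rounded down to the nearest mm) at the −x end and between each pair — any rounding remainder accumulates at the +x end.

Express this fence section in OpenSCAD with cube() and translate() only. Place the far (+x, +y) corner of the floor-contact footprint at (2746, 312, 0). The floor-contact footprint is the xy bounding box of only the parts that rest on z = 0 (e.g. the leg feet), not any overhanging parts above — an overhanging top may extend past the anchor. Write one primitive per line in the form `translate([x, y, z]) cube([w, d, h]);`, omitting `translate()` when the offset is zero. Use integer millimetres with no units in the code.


translate([479, 211, 0]) cube([101, 101, 1608]);
translate([2645, 211, 0]) cube([101, 101, 1608]);
translate([580, 211, 254]) cube([2065, 101, 76]);
translate([580, 211, 1269]) cube([2065, 101, 76]);
translate([746, 312, 95]) cube([71, 17, 1460]);
translate([983, 312, 95]) cube([71, 17, 1460]);
translate([1220, 312, 95]) cube([71, 17, 1460]);
translate([1457, 312, 95]) cube([71, 17, 1460]);
translate([1694, 312, 95]) cube([71, 17, 1460]);
translate([1931, 312, 95]) cube([71, 17, 1460]);
translate([2168, 312, 95]) cube([71, 17, 1460]);
translate([2405, 312, 95]) cube([71, 17, 1460]);


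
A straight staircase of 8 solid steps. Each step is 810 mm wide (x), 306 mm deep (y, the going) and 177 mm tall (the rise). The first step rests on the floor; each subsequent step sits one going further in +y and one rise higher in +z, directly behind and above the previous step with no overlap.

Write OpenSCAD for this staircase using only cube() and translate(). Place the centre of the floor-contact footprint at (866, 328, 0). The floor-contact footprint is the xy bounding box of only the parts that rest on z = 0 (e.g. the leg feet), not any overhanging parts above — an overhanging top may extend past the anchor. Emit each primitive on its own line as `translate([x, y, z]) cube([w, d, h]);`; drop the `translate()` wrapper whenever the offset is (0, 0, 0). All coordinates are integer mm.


translate([461, 175, 0]) cube([810, 306, 177]);
translate([461, 481, 177]) cube([810, 306, 177]);
translate([461, 787, 354]) cube([810, 306, 177]);
translate([461, 1093, 531]) cube([810, 306, 177]);
translate([461, 1399, 708]) cube([810, 306, 177]);
translate([461, 1705, 885]) cube([810, 306, 177]);
translate([461, 2011, 1062]) cube([810, 306, 177]);
translate([461, 2317, 1239]) cube([810, 306, 177]);


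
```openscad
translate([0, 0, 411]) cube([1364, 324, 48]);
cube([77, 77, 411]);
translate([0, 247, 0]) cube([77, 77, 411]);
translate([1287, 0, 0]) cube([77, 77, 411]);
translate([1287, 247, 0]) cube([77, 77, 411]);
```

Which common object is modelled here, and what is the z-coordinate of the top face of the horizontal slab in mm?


A bench. The seat-top height is 459 mm.

A long slab on four corner posts — a bench. The slab sits at z = 411 with thickness 48, so the top is 411 + 48 = 459 mm.


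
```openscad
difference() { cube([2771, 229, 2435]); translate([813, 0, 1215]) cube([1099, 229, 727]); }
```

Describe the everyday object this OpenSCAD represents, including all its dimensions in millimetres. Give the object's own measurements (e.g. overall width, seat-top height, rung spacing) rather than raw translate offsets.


A wall 2771 mm long (x), 229 mm thick (y), 2435 mm tall, with a rectangular window opening cut through it. The opening is 1099 mm wide and 727 mm tall; its sill is at z = 1215 mm and its near (−x) edge is 813 mm from the wall's −x end. The opening passes through the full wall thickness.


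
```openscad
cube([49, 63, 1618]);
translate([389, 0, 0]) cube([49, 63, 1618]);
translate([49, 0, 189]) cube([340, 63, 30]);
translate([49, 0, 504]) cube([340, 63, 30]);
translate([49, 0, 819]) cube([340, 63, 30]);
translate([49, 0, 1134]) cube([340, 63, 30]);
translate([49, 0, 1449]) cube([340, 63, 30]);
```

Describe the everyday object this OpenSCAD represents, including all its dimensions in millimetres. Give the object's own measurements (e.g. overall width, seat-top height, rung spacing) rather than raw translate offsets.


A straight ladder. Two 49×63 mm vertical rails, 1618 mm tall, stand 438 mm apart (outside-to-outside) with their front faces coplanar on the −y side. 5 rungs, each 63 mm deep and 30 mm tall, span between the inner faces of the rails, front faces flush with the rails. The lowest rung's underside is at z = 189 mm and rungs are spaced 315 mm apart (underside to underside).


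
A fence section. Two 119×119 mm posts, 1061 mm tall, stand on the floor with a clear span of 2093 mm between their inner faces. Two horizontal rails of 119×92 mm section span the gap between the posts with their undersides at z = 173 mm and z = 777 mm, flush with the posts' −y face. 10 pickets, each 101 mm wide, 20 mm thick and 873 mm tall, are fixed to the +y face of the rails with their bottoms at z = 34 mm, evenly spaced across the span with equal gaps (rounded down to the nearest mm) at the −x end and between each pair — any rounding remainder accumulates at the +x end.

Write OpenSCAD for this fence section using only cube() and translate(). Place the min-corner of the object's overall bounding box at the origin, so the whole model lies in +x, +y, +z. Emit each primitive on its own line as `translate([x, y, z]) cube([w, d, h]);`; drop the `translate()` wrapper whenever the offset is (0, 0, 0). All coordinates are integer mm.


cube([119, 119, 1061]);
translate([2212, 0, 0]) cube([119, 119, 1061]);
translate([119, 0, 173]) cube([2093, 119, 92]);
translate([119, 0, 777]) cube([2093, 119, 92]);
translate([217, 119, 34]) cube([101, 20, 873]);
translate([416, 119, 34]) cube([101, 20, 873]);
translate([615, 119, 34]) cube([101, 20, 873]);
translate([814, 119, 34]) cube([101, 20, 873]);
translate([1013, 119, 34]) cube([101, 20, 873]);
translate([1212, 119, 34]) cube([101, 20, 873]);
translate([1411, 119, 34]) cube([101, 20, 873]);
translate([1610, 119, 34]) cube([101, 20, 873]);
translate([1809, 119, 34]) cube([101, 20, 873]);
translate([2008, 119, 34]) cube([101, 20, 873]);


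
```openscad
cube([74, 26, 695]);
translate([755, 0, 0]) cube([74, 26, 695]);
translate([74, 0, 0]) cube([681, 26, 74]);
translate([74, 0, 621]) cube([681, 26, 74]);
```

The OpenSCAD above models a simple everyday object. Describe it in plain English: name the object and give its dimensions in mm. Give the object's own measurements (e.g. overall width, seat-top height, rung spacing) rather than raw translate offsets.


A rectangular picture frame lying in the x–z plane (depth along y). The opening is 681 mm wide (x) by 547 mm tall (z), surrounded by a border 74 mm wide on all four sides. The frame is 26 mm deep and is made of two full-height vertical stiles with two horizontal rails fitted between them.


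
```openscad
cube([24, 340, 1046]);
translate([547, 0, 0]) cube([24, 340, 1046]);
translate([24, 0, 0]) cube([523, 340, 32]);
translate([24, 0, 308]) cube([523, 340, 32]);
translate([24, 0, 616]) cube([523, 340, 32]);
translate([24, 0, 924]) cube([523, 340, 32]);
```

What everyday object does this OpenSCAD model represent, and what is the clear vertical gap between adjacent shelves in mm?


A bookshelf. The clear shelf gap is 276 mm.

Two tall side panels with 4 horizontal boards between them — a bookshelf. The first two shelf undersides are at z = 0 and z = 308; with shelf thickness 32, the clear gap is 308 − 0 − 32 = 276 mm.


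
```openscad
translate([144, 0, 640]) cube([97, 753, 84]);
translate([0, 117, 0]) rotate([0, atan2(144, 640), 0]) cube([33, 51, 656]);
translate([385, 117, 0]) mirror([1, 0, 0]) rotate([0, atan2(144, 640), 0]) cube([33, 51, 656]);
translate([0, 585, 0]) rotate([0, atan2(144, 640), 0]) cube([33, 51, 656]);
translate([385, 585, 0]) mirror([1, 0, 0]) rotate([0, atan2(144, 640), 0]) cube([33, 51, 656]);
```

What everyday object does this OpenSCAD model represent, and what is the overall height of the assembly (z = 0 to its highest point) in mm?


A sawhorse. The overall height is 724 mm.

A beam across two mirrored pairs of raked legs — a sawhorse. The beam's underside is at z = 640 (matching the legs' vertical rise in atan2(144, 640)) and the beam is 84 mm tall, so its top is at 640 + 84 = 724 mm. The raked legs top out at the beam's underside, so that is the highest point.


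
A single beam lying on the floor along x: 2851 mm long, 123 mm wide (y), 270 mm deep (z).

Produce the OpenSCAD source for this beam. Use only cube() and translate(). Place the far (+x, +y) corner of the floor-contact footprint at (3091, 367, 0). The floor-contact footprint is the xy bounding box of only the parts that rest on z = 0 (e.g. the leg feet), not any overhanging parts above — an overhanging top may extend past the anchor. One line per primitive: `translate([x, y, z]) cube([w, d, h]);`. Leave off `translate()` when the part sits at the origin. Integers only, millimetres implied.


translate([240, 244, 0]) cube([2851, 123, 270]);


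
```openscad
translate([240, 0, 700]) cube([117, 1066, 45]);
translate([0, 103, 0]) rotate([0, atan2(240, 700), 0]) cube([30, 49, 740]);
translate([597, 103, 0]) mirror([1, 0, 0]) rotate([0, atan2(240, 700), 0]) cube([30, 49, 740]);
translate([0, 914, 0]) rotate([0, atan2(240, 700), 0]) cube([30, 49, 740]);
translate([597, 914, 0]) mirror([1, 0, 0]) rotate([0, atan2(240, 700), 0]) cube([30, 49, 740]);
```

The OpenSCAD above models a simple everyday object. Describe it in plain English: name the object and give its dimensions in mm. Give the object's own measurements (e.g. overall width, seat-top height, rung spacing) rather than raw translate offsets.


A sawhorse. A 117×1066×45 mm beam (x, y, z) sits on two A-frame leg pairs. Each pair is two raked legs of 30×49 mm section (49 mm along y) splaying symmetrically in x. Each leg rises 700 mm vertically over 240 mm of horizontal reach and is 740 mm long along its own axis. Every leg's outer bottom edge rests on the floor and its outer top edge meets a bottom edge of the beam — the left legs (tilting toward +x) meet the beam's −x bottom edge, the right legs (their mirror images, tilting toward −x) meet its +x bottom edge — so the leg tops tuck under the beam, the beam's underside is 700 mm above the floor, and the feet are 597 mm apart outside-to-outside with the beam centred between them. The two leg pairs are set in 103 mm from either end of the beam.


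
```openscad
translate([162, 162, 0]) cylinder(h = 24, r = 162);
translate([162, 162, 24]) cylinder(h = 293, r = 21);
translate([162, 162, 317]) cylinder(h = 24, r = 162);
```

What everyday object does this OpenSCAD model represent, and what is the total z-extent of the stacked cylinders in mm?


A spool. The overall height is 341 mm.

Three coaxial cylinders, large–small–large — a spool. Two 24 mm flanges and a 293 mm core give 24 + 293 + 24 = 341 mm.


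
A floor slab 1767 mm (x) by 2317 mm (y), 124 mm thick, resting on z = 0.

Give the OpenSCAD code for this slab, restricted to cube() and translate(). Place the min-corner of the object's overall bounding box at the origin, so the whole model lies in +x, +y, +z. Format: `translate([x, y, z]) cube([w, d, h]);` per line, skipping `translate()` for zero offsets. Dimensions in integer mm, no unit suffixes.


cube([1767, 2317, 124]);


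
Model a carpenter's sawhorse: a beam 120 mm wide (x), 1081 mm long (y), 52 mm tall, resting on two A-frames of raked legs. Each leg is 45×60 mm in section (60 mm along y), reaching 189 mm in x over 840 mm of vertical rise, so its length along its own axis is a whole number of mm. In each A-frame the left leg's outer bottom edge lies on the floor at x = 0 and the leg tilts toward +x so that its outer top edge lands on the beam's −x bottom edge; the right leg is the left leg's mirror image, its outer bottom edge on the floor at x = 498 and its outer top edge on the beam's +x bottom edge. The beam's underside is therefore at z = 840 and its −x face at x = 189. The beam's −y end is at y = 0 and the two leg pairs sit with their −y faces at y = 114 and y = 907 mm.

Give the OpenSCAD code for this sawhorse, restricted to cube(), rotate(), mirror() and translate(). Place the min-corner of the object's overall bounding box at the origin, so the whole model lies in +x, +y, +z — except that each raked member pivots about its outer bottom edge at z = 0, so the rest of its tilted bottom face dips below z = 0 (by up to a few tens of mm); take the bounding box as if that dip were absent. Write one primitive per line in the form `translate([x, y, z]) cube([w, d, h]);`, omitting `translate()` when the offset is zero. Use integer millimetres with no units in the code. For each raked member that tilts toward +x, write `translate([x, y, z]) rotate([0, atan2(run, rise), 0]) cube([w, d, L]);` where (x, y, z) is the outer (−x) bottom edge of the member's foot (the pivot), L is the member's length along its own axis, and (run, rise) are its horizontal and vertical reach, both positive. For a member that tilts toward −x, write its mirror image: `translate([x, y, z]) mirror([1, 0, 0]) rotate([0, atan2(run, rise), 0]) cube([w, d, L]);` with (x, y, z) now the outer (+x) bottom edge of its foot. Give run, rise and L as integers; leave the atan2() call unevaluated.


translate([189, 0, 840]) cube([120, 1081, 52]);
translate([0, 114, 0]) rotate([0, atan2(189, 840), 0]) cube([45, 60, 861]);
translate([498, 114, 0]) mirror([1, 0, 0]) rotate([0, atan2(189, 840), 0]) cube([45, 60, 861]);
translate([0, 907, 0]) rotate([0, atan2(189, 840), 0]) cube([45, 60, 861]);
translate([498, 907, 0]) mirror([1, 0, 0]) rotate([0, atan2(189, 840), 0]) cube([45, 60, 861]);


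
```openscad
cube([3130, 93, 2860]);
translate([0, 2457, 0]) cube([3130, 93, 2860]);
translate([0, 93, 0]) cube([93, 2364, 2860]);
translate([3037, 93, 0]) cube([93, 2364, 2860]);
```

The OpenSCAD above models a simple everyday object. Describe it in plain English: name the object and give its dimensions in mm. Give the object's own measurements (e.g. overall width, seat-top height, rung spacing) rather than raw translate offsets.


The wall frame of a small rectangular building: four walls, each 2860 mm tall and 93 mm thick, enclosing a footprint 3130 mm (x) by 2550 mm (y) outside-to-outside, with no floor or roof. The front and back walls (the −y and +y sides) span the full width; the two side walls fit between them.


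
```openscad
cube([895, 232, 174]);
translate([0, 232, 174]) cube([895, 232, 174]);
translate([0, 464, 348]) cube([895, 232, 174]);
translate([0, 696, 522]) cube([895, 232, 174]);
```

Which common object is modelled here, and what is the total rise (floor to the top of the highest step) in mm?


A staircase. The total rise is 696 mm.

4 identical blocks, each offset up and back from the previous — a staircase. Each step is 174 mm tall and there are 4 of them, so the total rise is 4 × 174 = 696 mm.


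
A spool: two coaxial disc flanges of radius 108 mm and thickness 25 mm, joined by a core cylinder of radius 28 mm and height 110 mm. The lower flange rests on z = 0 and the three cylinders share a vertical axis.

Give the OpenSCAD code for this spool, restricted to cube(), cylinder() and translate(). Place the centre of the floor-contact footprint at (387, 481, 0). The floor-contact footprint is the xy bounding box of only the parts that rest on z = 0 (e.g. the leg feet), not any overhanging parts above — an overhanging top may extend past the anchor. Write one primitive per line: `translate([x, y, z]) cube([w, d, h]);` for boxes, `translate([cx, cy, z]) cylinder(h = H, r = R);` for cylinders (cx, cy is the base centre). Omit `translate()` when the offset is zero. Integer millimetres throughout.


translate([387, 481, 0]) cylinder(h = 25, r = 108);
translate([387, 481, 25]) cylinder(h = 110, r = 28);
translate([387, 481, 135]) cylinder(h = 25, r = 108);


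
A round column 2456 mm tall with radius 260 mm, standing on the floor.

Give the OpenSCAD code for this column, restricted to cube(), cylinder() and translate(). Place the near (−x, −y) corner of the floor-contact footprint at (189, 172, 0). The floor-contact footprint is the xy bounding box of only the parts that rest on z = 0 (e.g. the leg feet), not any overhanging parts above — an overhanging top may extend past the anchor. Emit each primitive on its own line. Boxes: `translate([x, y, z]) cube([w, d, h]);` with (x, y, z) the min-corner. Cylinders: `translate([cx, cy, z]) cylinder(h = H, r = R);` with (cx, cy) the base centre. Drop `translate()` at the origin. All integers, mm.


translate([449, 432, 0]) cylinder(h = 2456, r = 260);


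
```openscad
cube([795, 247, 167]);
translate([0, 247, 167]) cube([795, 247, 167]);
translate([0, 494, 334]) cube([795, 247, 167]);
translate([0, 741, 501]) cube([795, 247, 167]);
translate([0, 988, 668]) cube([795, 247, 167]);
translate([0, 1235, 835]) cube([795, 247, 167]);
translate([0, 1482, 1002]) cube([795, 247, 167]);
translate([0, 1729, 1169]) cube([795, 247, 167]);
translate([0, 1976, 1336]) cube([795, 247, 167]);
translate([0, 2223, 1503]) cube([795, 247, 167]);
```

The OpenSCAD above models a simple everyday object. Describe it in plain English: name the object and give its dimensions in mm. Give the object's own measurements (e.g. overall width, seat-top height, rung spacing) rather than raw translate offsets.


A straight staircase of 10 solid steps. Each step is 795 mm wide (x), 247 mm deep (y, the going) and 167 mm tall (the rise). The first step rests on the floor; each subsequent step sits one going further in +y and one rise higher in +z, directly behind and above the previous step with no overlap.


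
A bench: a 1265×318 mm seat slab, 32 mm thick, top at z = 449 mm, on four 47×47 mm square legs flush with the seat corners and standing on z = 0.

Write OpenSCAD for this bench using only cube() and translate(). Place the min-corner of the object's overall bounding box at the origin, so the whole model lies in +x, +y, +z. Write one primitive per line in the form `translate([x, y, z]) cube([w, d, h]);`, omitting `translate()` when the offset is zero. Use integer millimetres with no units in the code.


// leg_h = 449 − 32 = 417
translate([0, 0, 417]) cube([1265, 318, 32]);
cube([47, 47, 417]);
translate([0, 271, 0]) cube([47, 47, 417]);
translate([1218, 0, 0]) cube([47, 47, 417]);
translate([1218, 271, 0]) cube([47, 47, 417]);


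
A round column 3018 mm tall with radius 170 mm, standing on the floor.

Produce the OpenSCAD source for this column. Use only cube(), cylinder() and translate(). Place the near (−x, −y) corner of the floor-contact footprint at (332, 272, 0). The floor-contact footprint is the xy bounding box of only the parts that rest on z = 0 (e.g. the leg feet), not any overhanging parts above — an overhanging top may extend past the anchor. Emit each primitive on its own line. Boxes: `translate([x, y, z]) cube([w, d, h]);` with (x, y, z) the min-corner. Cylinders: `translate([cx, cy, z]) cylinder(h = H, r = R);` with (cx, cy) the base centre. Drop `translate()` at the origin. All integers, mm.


translate([502, 442, 0]) cylinder(h = 3018, r = 170);


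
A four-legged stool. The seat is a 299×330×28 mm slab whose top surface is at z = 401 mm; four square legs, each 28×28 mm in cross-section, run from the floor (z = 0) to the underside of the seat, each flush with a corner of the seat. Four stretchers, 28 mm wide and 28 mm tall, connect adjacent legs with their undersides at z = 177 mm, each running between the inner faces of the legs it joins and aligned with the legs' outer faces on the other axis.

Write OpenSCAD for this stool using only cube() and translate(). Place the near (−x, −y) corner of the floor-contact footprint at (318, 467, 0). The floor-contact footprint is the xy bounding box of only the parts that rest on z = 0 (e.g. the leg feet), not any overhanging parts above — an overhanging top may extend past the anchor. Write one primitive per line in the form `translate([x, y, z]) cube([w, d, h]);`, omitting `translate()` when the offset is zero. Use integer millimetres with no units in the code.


// leg_h = 401 - 28 = 373
// stretcher span = 299 - 2*28 = 243
translate([318, 467, 373]) cube([299, 330, 28]);
translate([318, 467, 0]) cube([28, 28, 373]);
translate([589, 467, 0]) cube([28, 28, 373]);
translate([318, 769, 0]) cube([28, 28, 373]);
translate([589, 769, 0]) cube([28, 28, 373]);
translate([346, 467, 177]) cube([243, 28, 28]);
translate([346, 769, 177]) cube([243, 28, 28]);
translate([318, 495, 177]) cube([28, 274, 28]);
translate([589, 495, 177]) cube([28, 274, 28]);


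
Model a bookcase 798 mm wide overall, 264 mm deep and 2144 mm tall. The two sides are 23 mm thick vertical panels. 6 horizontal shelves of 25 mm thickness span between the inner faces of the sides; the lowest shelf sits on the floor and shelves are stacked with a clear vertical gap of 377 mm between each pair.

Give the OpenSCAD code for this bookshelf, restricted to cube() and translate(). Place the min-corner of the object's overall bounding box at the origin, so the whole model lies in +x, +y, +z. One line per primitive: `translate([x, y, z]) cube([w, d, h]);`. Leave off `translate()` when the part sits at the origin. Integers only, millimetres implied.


cube([23, 264, 2144]);
translate([775, 0, 0]) cube([23, 264, 2144]);
translate([23, 0, 0]) cube([752, 264, 25]);
translate([23, 0, 402]) cube([752, 264, 25]);
translate([23, 0, 804]) cube([752, 264, 25]);
translate([23, 0, 1206]) cube([752, 264, 25]);
translate([23, 0, 1608]) cube([752, 264, 25]);
translate([23, 0, 2010]) cube([752, 264, 25]);


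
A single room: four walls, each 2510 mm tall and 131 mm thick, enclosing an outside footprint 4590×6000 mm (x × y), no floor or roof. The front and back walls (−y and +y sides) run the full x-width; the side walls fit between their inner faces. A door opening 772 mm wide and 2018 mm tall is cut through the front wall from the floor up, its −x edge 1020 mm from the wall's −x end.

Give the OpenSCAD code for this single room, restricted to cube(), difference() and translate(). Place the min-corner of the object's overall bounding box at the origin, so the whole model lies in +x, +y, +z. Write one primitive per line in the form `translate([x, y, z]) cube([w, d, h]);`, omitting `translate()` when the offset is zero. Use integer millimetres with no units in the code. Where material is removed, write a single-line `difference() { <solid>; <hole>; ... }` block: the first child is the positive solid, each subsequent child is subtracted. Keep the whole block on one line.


difference() { cube([4590, 131, 2510]); translate([1020, 0, 0]) cube([772, 131, 2018]); }
translate([0, 5869, 0]) cube([4590, 131, 2510]);
translate([0, 131, 0]) cube([131, 5738, 2510]);
translate([4459, 131, 0]) cube([131, 5738, 2510]);


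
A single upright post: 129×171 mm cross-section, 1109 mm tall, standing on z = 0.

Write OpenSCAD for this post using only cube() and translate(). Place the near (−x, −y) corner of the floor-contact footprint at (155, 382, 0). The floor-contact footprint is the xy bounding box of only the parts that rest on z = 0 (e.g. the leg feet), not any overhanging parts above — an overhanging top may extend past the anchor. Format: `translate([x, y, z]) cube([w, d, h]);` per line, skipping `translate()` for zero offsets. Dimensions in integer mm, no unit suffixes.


translate([155, 382, 0]) cube([129, 171, 1109]);


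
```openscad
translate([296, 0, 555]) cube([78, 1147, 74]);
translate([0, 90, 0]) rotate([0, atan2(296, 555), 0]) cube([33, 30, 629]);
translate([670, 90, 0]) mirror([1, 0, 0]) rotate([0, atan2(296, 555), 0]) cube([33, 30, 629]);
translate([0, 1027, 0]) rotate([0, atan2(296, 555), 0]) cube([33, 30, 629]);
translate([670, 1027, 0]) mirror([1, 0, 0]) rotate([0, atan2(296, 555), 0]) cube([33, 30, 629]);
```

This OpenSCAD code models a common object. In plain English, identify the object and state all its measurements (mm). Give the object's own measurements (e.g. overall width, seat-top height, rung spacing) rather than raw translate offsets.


A sawhorse. A 78×1147×74 mm beam (x, y, z) sits on two A-frame leg pairs. Each pair is two raked legs of 33×30 mm section (30 mm along y) splaying symmetrically in x. Each leg rises 555 mm vertically over 296 mm of horizontal reach and is 629 mm long along its own axis. Every leg's outer bottom edge rests on the floor and its outer top edge meets a bottom edge of the beam — the left legs (tilting toward +x) meet the beam's −x bottom edge, the right legs (their mirror images, tilting toward −x) meet its +x bottom edge — so the leg tops tuck under the beam, the beam's underside is 555 mm above the floor, and the feet are 670 mm apart outside-to-outside with the beam centred between them. The two leg pairs are set in 90 mm from either end of the beam.


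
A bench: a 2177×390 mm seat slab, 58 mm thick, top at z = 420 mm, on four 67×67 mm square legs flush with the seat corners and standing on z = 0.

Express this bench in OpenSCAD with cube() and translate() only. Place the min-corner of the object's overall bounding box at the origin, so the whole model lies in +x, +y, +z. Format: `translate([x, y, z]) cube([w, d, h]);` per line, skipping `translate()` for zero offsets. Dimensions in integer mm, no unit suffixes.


translate([0, 0, 362]) cube([2177, 390, 58]);
cube([67, 67, 362]);
translate([0, 323, 0]) cube([67, 67, 362]);
translate([2110, 0, 0]) cube([67, 67, 362]);
translate([2110, 323, 0]) cube([67, 67, 362]);


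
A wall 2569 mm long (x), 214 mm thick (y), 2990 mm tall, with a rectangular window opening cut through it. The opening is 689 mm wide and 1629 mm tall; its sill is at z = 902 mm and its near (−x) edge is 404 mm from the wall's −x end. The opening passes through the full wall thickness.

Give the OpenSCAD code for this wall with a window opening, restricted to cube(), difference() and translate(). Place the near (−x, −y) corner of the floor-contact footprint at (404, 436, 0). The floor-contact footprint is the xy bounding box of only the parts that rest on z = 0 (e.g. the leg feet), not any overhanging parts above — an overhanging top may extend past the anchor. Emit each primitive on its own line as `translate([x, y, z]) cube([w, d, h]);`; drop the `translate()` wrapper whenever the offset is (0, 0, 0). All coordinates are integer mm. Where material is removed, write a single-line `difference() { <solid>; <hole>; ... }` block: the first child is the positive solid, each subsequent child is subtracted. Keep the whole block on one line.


difference() { translate([404, 436, 0]) cube([2569, 214, 2990]); translate([808, 436, 902]) cube([689, 214, 1629]); }
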